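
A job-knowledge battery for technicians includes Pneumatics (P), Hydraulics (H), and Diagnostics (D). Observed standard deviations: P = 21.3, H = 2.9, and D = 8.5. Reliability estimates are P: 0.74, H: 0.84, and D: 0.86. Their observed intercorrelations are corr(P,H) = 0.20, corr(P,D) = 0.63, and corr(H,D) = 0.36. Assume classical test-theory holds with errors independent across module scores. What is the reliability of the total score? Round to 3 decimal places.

0.839

Var(P+H+D) = 21.3² + 2.9² + 8.5² + 2·[21.3·2.9·0.20 + 21.3·8.5·0.63 + 2.9·8.5·0.36] = 534.35 + 270.579 = 804.929.
With uncorrelated errors the cross-covariances are all true-score covariance, so they carry over unchanged; only the diagonal terms shrink to ρᵢσᵢ².
True-score variance = [21.3²·0.74 + 2.9²·0.84 + 8.5²·0.86] + 270.579 = 404.93 + 270.579 = 675.509.
Reliability = 675.509 / 804.929 = 0.839.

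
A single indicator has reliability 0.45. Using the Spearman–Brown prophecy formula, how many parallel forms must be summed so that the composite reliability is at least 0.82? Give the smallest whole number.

k ≥ ρ*(1−ρ₁)/(ρ₁(1−ρ*)) = 0.82·0.55 / (0.45·0.18) = 5.568.
Smallest integer k = 6.

6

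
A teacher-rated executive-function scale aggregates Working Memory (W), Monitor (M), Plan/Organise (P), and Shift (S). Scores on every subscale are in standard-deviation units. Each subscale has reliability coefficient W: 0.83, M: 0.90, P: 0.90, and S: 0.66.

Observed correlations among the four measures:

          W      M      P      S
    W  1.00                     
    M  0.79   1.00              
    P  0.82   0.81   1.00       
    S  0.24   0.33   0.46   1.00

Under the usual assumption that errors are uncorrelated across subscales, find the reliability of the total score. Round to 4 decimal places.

Var(W+M+P+S) = 4 + 2·[0.79 + 0.82 + 0.24 + 0.81 + 0.33 + 0.46] = 4 + 6.9 = 10.9.
Because errors are independent across components, Cov(Tᵢ,Tⱼ) = Cov(Xᵢ,Xⱼ); the off-diagonal part of the true-score variance is the same as above.
True-score variance = [0.83 + 0.90 + 0.90 + 0.66] + 6.9 = 3.29 + 6.9 = 10.19.
Reliability = 10.19 / 10.9 = 0.9349.

0.9349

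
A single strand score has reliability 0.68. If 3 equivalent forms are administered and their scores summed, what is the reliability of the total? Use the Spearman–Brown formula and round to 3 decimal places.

ρ_k = kρ / (1 + (k−1)ρ) = 3·0.68 / (1 + 2·0.68) = 2.040 / 2.360 = 0.864.

0.864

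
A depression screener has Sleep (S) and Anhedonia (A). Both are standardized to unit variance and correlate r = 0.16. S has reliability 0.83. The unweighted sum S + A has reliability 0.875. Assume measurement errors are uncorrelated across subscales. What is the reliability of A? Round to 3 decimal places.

0.880

Var(S+A) = 2 + 2·0.16 = 2.320.
True-score variance = ρ_S + ρ_A + 2·0.16, so 0.875 = (0.83 + ρ_A + 0.32) / 2.320.
ρ_A = 0.875·2.320 − 0.83 − 0.32 = 0.880.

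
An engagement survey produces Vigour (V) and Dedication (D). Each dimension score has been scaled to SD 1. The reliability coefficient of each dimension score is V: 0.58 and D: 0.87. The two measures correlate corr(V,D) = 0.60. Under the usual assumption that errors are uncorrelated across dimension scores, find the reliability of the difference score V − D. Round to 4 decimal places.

Var(V−D) = 1 + 1 − 2·0.60 = 2 − 1.2 = 0.8.
Under uncorrelated errors the observed covariances equal the true-score covariances, so only the own-variance terms attenuate.
True-score variance = [0.58 + 0.87] − 1.2 = 1.45 − 1.2 = 0.25.
Reliability = 0.25 / 0.8 = 0.3125.

0.3125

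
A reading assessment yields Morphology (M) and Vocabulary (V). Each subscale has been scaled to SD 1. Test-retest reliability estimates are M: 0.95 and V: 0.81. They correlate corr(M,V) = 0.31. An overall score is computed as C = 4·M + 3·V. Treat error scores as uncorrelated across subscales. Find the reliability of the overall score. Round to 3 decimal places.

Var(C) = 4² + 3² + 2·[12·0.31] = 25 + 7.44 = 32.44.
Because errors are independent across components, Cov(Tᵢ,Tⱼ) = Cov(Xᵢ,Xⱼ); the off-diagonal part of the true-score variance is the same as above.
True-score variance = [4²·0.95 + 3²·0.81] + 7.44 = 22.49 + 7.44 = 29.93.
Reliability = 29.93 / 32.44 = 0.923.

0.923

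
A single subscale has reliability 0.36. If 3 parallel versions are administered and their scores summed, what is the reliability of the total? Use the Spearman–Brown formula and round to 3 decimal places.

ρ_k = kρ / (1 + (k−1)ρ) = 3·0.36 / (1 + 2·0.36) = 1.080 / 1.720 = 0.628.

0.628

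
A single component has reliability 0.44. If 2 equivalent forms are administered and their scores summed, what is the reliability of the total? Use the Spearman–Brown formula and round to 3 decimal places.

ρ_k = kρ / (1 + (k−1)ρ) = 2·0.44 / (1 + 1·0.44) = 0.880 / 1.440 = 0.611.

0.611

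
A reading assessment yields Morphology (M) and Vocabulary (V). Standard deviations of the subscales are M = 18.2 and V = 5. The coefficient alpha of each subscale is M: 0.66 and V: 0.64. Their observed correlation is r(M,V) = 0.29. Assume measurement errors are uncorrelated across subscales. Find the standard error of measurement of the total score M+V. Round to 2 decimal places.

11.03

Var(total) = 356.24 + 52.78 = 409.02.
True-score variance = 234.618 + 52.78 = 287.398, so reliability = 0.7027.
Error variance = 409.02 − 287.398 = 121.622; SEM = √121.622 = 11.03.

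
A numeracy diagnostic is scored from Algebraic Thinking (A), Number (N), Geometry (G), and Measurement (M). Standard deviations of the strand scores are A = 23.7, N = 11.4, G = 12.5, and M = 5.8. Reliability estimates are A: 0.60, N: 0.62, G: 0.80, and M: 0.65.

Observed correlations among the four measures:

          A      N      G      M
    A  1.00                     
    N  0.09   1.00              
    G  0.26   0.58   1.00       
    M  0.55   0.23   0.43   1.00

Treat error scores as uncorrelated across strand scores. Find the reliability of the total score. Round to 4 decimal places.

Var(A+N+G+M) = 23.7² + 11.4² + 12.5² + 5.8² + 2·[23.7·11.4·0.09 + 23.7·12.5·0.26 + 23.7·5.8·0.55 + 11.4·12.5·0.58 + 11.4·5.8·0.23 + 12.5·5.8·0.43] = 881.54 + 611.954 = 1493.49.
Because errors are independent across components, Cov(Tᵢ,Tⱼ) = Cov(Xᵢ,Xⱼ); the off-diagonal part of the true-score variance is the same as above.
True-score variance = [23.7²·0.60 + 11.4²·0.62 + 12.5²·0.80 + 5.8²·0.65] + 611.954 = 564.455 + 611.954 = 1176.41.
Reliability = 1176.41 / 1493.49 = 0.7877.

0.7877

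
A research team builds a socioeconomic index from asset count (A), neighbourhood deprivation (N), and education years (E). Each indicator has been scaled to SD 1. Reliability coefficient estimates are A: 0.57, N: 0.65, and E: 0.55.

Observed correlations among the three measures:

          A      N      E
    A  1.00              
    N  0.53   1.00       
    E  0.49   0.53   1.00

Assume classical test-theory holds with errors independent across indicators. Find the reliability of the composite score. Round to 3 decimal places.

Var(A+N+E) = 3 + 2·[0.53 + 0.49 + 0.53] = 3 + 3.1 = 6.1.
Because errors are independent across components, Cov(Tᵢ,Tⱼ) = Cov(Xᵢ,Xⱼ); the off-diagonal part of the true-score variance is the same as above.
True-score variance = [0.57 + 0.65 + 0.55] + 3.1 = 1.77 + 3.1 = 4.87.
Reliability = 4.87 / 6.1 = 0.798.

0.798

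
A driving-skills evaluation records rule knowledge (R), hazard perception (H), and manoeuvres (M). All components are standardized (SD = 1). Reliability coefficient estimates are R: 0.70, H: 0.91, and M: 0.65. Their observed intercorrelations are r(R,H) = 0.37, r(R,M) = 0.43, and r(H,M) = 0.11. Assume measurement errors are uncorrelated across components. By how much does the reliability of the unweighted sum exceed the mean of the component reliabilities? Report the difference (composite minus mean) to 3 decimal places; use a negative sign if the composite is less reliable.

Var(sum) = 3 + 1.82 = 4.82; true-score variance = 2.26 + 1.82 = 4.08; composite reliability = 0.8465.
Mean component reliability = 0.7533.
Difference = 0.8465 − 0.7533 = 0.093.

0.093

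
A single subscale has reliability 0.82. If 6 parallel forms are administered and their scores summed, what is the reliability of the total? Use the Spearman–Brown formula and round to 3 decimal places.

0.965

ρ_k = kρ / (1 + (k−1)ρ) = 6·0.82 / (1 + 5·0.82) = 4.920 / 5.100 = 0.965.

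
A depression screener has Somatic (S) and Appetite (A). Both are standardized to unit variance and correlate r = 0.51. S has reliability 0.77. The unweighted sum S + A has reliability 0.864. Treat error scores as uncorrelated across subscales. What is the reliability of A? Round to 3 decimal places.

0.819

Var(S+A) = 2 + 2·0.51 = 3.020.
True-score variance = ρ_S + ρ_A + 2·0.51, so 0.864 = (0.77 + ρ_A + 1.02) / 3.020.
ρ_A = 0.864·3.020 − 0.77 − 1.02 = 0.819.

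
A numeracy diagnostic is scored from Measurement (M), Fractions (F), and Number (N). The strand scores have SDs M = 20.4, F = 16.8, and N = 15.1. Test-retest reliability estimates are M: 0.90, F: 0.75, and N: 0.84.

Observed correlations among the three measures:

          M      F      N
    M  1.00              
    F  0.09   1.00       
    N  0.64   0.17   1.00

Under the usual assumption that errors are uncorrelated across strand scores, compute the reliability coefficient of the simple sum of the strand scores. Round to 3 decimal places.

0.899

Var(M+F+N) = 20.4² + 16.8² + 15.1² + 2·[20.4·16.8·0.09 + 20.4·15.1·0.64 + 16.8·15.1·0.17] = 926.41 + 542.232 = 1468.64.
With uncorrelated errors the cross-covariances are all true-score covariance, so they carry over unchanged; only the diagonal terms shrink to ρᵢσᵢ².
True-score variance = [20.4²·0.90 + 16.8²·0.75 + 15.1²·0.84] + 542.232 = 777.752 + 542.232 = 1319.98.
Reliability = 1319.98 / 1468.64 = 0.899.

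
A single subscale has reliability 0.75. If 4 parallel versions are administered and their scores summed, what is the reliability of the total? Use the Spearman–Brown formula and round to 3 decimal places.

0.923

ρ_k = kρ / (1 + (k−1)ρ) = 4·0.75 / (1 + 3·0.75) = 3.000 / 3.250 = 0.923.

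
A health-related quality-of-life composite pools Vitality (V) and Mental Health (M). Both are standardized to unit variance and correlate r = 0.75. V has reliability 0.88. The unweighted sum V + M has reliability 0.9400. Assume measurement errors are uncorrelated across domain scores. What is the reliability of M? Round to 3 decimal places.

Var(V+M) = 2 + 2·0.75 = 3.500.
True-score variance = ρ_V + ρ_M + 2·0.75, so 0.9400 = (0.88 + ρ_M + 1.50) / 3.500.
ρ_M = 0.9400·3.500 − 0.88 − 1.50 = 0.910.

0.910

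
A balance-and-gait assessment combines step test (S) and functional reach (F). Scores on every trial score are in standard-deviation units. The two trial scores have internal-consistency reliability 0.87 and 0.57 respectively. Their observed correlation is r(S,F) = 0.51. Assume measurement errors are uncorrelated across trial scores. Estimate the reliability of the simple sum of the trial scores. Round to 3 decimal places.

0.815

Var(S+F) = 2 + 2·[0.51] = 2 + 1.02 = 3.02.
Because errors are independent across components, Cov(Tᵢ,Tⱼ) = Cov(Xᵢ,Xⱼ); the off-diagonal part of the true-score variance is the same as above.
True-score variance = [0.87 + 0.57] + 1.02 = 1.44 + 1.02 = 2.46.
Reliability = 2.46 / 3.02 = 0.815.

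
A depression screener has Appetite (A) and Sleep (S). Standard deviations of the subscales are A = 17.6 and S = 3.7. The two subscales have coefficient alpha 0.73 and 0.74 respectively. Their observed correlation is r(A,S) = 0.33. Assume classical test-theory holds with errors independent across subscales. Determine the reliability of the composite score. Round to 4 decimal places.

0.7620

Var(A+S) = 17.6² + 3.7² + 2·[17.6·3.7·0.33] = 323.45 + 42.9792 = 366.429.
With uncorrelated errors the cross-covariances are all true-score covariance, so they carry over unchanged; only the diagonal terms shrink to ρᵢσᵢ².
True-score variance = [17.6²·0.73 + 3.7²·0.74] + 42.9792 = 236.255 + 42.9792 = 279.235.
Reliability = 279.235 / 366.429 = 0.7620.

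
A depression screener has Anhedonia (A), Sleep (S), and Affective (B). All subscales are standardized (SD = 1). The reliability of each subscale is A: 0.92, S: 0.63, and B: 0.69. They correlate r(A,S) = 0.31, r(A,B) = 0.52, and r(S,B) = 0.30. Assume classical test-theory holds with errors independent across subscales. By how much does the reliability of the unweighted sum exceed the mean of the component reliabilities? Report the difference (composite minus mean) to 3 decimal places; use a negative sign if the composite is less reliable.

Var(sum) = 3 + 2.26 = 5.26; true-score variance = 2.24 + 2.26 = 4.5; composite reliability = 0.8555.
Mean component reliability = 0.7467.
Difference = 0.8555 − 0.7467 = 0.109.

0.109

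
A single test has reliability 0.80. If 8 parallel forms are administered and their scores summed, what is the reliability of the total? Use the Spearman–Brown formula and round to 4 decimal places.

ρ_k = kρ / (1 + (k−1)ρ) = 8·0.80 / (1 + 7·0.80) = 6.400 / 6.600 = 0.9697.

0.9697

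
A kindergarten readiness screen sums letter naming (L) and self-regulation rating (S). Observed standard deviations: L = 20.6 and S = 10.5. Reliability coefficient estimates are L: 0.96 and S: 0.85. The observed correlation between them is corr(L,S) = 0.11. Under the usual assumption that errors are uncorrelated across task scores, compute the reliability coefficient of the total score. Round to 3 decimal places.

0.942

Var(L+S) = 20.6² + 10.5² + 2·[20.6·10.5·0.11] = 534.61 + 47.586 = 582.196.
Under uncorrelated errors the observed covariances equal the true-score covariances, so only the own-variance terms attenuate.
True-score variance = [20.6²·0.96 + 10.5²·0.85] + 47.586 = 501.098 + 47.586 = 548.684.
Reliability = 548.684 / 582.196 = 0.942.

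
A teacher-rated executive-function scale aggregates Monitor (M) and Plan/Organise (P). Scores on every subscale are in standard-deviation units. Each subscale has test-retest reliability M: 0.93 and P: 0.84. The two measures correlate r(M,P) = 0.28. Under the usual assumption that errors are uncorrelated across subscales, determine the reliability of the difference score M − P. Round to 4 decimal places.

0.8403

Var(M−P) = 1 + 1 − 2·0.28 = 2 − 0.56 = 1.44.
With uncorrelated errors the cross-covariances are all true-score covariance, so they carry over unchanged; only the diagonal terms shrink to ρᵢσᵢ².
True-score variance = [0.93 + 0.84] − 0.56 = 1.77 − 0.56 = 1.21.
Reliability = 1.21 / 1.44 = 0.8403.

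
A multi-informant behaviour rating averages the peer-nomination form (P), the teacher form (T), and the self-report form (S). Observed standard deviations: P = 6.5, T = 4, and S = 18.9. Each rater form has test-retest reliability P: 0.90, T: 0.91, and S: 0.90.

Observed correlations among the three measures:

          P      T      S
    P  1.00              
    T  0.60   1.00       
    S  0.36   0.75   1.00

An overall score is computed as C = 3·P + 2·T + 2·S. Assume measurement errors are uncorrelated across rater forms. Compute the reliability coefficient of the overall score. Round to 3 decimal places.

Var(C) = 3²·6.5² + 2²·4² + 2²·18.9² + 2·[6·6.5·4·0.60 + 6·6.5·18.9·0.36 + 4·4·18.9·0.75] = 1873.09 + 1171.51 = 3044.6.
Under uncorrelated errors the observed covariances equal the true-score covariances, so only the own-variance terms attenuate.
True-score variance = [3²·6.5²·0.90 + 2²·4²·0.91 + 2²·18.9²·0.90] + 1171.51 = 1686.42 + 1171.51 = 2857.93.
Reliability = 2857.93 / 3044.6 = 0.939.

0.939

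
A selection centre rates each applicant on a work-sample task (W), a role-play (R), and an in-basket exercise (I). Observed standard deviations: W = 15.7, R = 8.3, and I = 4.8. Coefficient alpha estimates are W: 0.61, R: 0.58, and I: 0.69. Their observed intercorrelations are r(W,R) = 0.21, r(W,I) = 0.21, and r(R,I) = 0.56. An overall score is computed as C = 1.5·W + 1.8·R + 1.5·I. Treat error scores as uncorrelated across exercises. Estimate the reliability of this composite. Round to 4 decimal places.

0.7211

Var(C) = 1.5²·15.7² + 1.8²·8.3² + 1.5²·4.8² + 2·[2.7·15.7·8.3·0.21 + 2.25·15.7·4.8·0.21 + 2.7·8.3·4.8·0.56] = 829.646 + 339.463 = 1169.11.
Under uncorrelated errors the observed covariances equal the true-score covariances, so only the own-variance terms attenuate.
True-score variance = [1.5²·15.7²·0.61 + 1.8²·8.3²·0.58 + 1.5²·4.8²·0.69] + 339.463 = 503.535 + 339.463 = 842.998.
Reliability = 842.998 / 1169.11 = 0.7211.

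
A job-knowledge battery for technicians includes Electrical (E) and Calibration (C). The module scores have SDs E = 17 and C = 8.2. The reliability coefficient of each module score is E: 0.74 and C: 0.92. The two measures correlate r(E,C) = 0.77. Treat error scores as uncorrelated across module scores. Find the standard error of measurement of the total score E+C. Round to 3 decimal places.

Var(total) = 356.24 + 214.676 = 570.916.
True-score variance = 275.721 + 214.676 = 490.397, so reliability = 0.8590.
Error variance = 570.916 − 490.397 = 80.5192; SEM = √80.5192 = 8.973.

8.973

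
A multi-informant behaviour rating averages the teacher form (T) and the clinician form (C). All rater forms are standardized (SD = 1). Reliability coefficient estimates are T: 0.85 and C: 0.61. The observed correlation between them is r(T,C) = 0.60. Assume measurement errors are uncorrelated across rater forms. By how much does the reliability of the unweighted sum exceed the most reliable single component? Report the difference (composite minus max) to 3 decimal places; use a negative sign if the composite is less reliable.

Var(sum) = 2 + 1.2 = 3.2; true-score variance = 1.46 + 1.2 = 2.66; composite reliability = 0.8313.
Max component reliability = 0.8500.
Difference = 0.8313 − 0.8500 = -0.019.

-0.019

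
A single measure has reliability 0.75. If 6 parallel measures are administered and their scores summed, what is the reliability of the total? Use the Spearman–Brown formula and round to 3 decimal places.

ρ_k = kρ / (1 + (k−1)ρ) = 6·0.75 / (1 + 5·0.75) = 4.500 / 4.750 = 0.947.

0.947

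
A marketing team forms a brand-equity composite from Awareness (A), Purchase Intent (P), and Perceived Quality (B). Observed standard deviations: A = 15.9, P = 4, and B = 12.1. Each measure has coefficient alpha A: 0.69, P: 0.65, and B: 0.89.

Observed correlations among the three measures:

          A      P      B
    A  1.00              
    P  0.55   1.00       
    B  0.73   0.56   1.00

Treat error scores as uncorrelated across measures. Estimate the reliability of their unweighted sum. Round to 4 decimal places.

Var(A+P+B) = 15.9² + 4² + 12.1² + 2·[15.9·4·0.55 + 15.9·12.1·0.73 + 4·12.1·0.56] = 415.22 + 405.057 = 820.277.
Under uncorrelated errors the observed covariances equal the true-score covariances, so only the own-variance terms attenuate.
True-score variance = [15.9²·0.69 + 4²·0.65 + 12.1²·0.89] + 405.057 = 315.144 + 405.057 = 720.201.
Reliability = 720.201 / 820.277 = 0.8780.

0.8780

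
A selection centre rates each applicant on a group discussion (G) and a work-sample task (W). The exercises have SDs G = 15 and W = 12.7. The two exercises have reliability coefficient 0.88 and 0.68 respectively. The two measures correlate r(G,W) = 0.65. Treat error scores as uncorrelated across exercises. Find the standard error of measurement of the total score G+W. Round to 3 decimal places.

8.866

Var(total) = 386.29 + 247.65 = 633.94.
True-score variance = 307.677 + 247.65 = 555.327, so reliability = 0.8760.
Error variance = 633.94 − 555.327 = 78.6128; SEM = √78.6128 = 8.866.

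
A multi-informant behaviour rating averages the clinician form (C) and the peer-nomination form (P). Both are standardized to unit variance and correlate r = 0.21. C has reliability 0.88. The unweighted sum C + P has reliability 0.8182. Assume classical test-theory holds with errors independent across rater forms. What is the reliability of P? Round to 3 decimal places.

Var(C+P) = 2 + 2·0.21 = 2.420.
True-score variance = ρ_C + ρ_P + 2·0.21, so 0.8182 = (0.88 + ρ_P + 0.42) / 2.420.
ρ_P = 0.8182·2.420 − 0.88 − 0.42 = 0.680.

0.680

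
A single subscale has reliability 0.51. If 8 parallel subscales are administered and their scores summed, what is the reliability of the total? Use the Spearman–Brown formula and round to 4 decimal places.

0.8928

ρ_k = kρ / (1 + (k−1)ρ) = 8·0.51 / (1 + 7·0.51) = 4.080 / 4.570 = 0.8928.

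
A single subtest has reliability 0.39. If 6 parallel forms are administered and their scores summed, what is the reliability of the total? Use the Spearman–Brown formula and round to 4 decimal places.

0.7932

ρ_k = kρ / (1 + (k−1)ρ) = 6·0.39 / (1 + 5·0.39) = 2.340 / 2.950 = 0.7932.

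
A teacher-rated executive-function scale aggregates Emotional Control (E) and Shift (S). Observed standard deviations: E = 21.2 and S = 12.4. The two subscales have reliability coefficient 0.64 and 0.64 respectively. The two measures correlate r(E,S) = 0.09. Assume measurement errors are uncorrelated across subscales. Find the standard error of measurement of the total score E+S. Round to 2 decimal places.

Var(total) = 603.2 + 47.3184 = 650.518.
True-score variance = 386.048 + 47.3184 = 433.366, so reliability = 0.6662.
Error variance = 650.518 − 433.366 = 217.152; SEM = √217.152 = 14.74.

14.74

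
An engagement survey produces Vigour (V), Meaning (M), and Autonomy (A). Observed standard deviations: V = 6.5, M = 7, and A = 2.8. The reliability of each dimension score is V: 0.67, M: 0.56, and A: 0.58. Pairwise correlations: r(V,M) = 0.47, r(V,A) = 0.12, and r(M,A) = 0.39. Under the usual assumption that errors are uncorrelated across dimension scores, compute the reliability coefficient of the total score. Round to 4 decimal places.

0.7598

Var(V+M+A) = 6.5² + 7² + 2.8² + 2·[6.5·7·0.47 + 6.5·2.8·0.12 + 7·2.8·0.39] = 99.09 + 62.426 = 161.516.
Because errors are independent across components, Cov(Tᵢ,Tⱼ) = Cov(Xᵢ,Xⱼ); the off-diagonal part of the true-score variance is the same as above.
True-score variance = [6.5²·0.67 + 7²·0.56 + 2.8²·0.58] + 62.426 = 60.2947 + 62.426 = 122.721.
Reliability = 122.721 / 161.516 = 0.7598.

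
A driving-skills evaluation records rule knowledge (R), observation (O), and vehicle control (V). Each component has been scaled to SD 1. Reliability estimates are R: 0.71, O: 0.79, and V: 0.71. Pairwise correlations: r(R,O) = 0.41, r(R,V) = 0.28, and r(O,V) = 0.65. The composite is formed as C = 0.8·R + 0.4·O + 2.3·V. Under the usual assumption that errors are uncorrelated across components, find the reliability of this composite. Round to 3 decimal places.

0.796

Var(C) = 0.8² + 0.4² + 2.3² + 2·[0.32·0.41 + 1.84·0.28 + 0.92·0.65] = 6.09 + 2.4888 = 8.5788.
Because errors are independent across components, Cov(Tᵢ,Tⱼ) = Cov(Xᵢ,Xⱼ); the off-diagonal part of the true-score variance is the same as above.
True-score variance = [0.8²·0.71 + 0.4²·0.79 + 2.3²·0.71] + 2.4888 = 4.3367 + 2.4888 = 6.8255.
Reliability = 6.8255 / 8.5788 = 0.796.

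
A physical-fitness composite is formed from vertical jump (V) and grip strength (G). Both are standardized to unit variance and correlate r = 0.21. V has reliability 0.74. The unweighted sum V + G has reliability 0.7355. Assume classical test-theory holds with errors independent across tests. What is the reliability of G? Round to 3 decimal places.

Var(V+G) = 2 + 2·0.21 = 2.420.
True-score variance = ρ_V + ρ_G + 2·0.21, so 0.7355 = (0.74 + ρ_G + 0.42) / 2.420.
ρ_G = 0.7355·2.420 − 0.74 − 0.42 = 0.620.

0.620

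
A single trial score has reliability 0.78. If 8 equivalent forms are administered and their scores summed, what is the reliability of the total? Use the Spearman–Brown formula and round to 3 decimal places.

0.966

ρ_k = kρ / (1 + (k−1)ρ) = 8·0.78 / (1 + 7·0.78) = 6.240 / 6.460 = 0.966.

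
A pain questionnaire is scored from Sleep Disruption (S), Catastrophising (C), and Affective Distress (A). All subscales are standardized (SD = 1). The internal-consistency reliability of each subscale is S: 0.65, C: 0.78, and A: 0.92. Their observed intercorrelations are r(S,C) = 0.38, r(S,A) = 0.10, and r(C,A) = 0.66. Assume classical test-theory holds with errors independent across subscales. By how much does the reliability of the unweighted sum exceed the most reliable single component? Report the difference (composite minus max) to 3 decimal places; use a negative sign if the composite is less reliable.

-0.043

Var(sum) = 3 + 2.28 = 5.28; true-score variance = 2.35 + 2.28 = 4.63; composite reliability = 0.8769.
Max component reliability = 0.9200.
Difference = 0.8769 − 0.9200 = -0.043.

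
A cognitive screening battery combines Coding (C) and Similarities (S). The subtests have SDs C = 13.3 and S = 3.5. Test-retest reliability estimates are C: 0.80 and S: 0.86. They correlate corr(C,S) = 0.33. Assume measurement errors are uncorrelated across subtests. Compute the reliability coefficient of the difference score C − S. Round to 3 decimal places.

0.766

Var(C−S) = 13.3² + 3.5² − 2·13.3·3.5·0.33 = 189.14 − 30.723 = 158.417.
Under uncorrelated errors the observed covariances equal the true-score covariances, so only the own-variance terms attenuate.
True-score variance = [13.3²·0.80 + 3.5²·0.86] − 30.723 = 152.047 − 30.723 = 121.324.
Reliability = 121.324 / 158.417 = 0.766.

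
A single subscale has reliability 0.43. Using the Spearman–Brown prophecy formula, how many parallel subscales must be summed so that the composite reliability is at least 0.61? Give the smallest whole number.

3

k ≥ ρ*(1−ρ₁)/(ρ₁(1−ρ*)) = 0.61·0.57 / (0.43·0.39) = 2.073.
Smallest integer k = 3.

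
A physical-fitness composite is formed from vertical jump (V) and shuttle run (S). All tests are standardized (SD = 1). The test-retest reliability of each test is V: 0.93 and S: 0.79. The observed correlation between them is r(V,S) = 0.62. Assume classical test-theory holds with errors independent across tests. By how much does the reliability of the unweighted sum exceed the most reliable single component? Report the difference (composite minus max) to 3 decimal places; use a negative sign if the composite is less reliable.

Var(sum) = 2 + 1.24 = 3.24; true-score variance = 1.72 + 1.24 = 2.96; composite reliability = 0.9136.
Max component reliability = 0.9300.
Difference = 0.9136 − 0.9300 = -0.016.

-0.016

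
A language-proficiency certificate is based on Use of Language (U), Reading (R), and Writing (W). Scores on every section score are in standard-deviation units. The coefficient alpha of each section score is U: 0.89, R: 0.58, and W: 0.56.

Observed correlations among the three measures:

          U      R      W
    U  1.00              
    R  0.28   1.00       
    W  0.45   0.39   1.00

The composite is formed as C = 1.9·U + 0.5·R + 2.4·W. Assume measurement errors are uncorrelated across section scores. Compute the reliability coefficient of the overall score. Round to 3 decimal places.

Var(C) = 1.9² + 0.5² + 2.4² + 2·[0.95·0.28 + 4.56·0.45 + 1.2·0.39] = 9.62 + 5.572 = 15.192.
Because errors are independent across components, Cov(Tᵢ,Tⱼ) = Cov(Xᵢ,Xⱼ); the off-diagonal part of the true-score variance is the same as above.
True-score variance = [1.9²·0.89 + 0.5²·0.58 + 2.4²·0.56] + 5.572 = 6.5835 + 5.572 = 12.1555.
Reliability = 12.1555 / 15.192 = 0.800.

0.800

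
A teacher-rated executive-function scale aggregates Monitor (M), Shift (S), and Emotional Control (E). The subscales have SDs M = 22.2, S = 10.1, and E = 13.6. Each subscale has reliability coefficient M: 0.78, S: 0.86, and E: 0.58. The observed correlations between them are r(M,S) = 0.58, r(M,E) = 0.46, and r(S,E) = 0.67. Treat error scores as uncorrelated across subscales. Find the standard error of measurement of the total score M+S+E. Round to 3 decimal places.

Var(total) = 779.81 + 721.924 = 1501.73.
True-score variance = 579.421 + 721.924 = 1301.34, so reliability = 0.8666.
Error variance = 1501.73 − 1301.34 = 200.389; SEM = √200.389 = 14.156.

14.156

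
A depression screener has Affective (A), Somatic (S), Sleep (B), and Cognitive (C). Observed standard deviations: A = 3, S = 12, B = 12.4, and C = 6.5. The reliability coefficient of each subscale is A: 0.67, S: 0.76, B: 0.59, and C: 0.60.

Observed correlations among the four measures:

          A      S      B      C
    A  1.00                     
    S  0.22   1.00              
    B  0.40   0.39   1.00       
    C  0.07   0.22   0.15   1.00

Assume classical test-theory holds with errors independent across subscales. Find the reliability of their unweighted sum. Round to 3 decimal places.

Var(A+S+B+C) = 3² + 12² + 12.4² + 6.5² + 2·[3·12·0.22 + 3·12.4·0.40 + 3·6.5·0.07 + 12·12.4·0.39 + 12·6.5·0.22 + 12.4·6.5·0.15] = 349.01 + 222.894 = 571.904.
With uncorrelated errors the cross-covariances are all true-score covariance, so they carry over unchanged; only the diagonal terms shrink to ρᵢσᵢ².
True-score variance = [3²·0.67 + 12²·0.76 + 12.4²·0.59 + 6.5²·0.60] + 222.894 = 231.538 + 222.894 = 454.432.
Reliability = 454.432 / 571.904 = 0.795.

0.795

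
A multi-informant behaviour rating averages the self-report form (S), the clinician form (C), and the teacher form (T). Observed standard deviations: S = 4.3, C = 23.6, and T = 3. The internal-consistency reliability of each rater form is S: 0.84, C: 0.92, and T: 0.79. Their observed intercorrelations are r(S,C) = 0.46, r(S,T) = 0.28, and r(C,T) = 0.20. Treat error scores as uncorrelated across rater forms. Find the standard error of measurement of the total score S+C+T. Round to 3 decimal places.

Var(total) = 584.45 + 128.906 = 713.356.
True-score variance = 535.045 + 128.906 = 663.95, so reliability = 0.9307.
Error variance = 713.356 − 663.95 = 49.4052; SEM = √49.4052 = 7.029.

7.029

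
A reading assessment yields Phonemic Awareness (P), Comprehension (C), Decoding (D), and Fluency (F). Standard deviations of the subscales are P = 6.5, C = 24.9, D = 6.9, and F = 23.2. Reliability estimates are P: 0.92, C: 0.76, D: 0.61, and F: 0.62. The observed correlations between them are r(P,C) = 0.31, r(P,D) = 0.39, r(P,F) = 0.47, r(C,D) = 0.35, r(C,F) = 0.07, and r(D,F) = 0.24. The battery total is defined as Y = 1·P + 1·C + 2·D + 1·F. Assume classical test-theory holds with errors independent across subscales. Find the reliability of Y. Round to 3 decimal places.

Var(Y) = 6.5² + 24.9² + 2²·6.9² + 23.2² + 2·[6.5·24.9·0.31 + 2·6.5·6.9·0.39 + 6.5·23.2·0.47 + 2·24.9·6.9·0.35 + 24.9·23.2·0.07 + 2·6.9·23.2·0.24] = 1390.94 + 787.151 = 2178.09.
Under uncorrelated errors the observed covariances equal the true-score covariances, so only the own-variance terms attenuate.
True-score variance = [6.5²·0.92 + 24.9²·0.76 + 2²·6.9²·0.61 + 23.2²·0.62] + 787.151 = 959.955 + 787.151 = 1747.11.
Reliability = 1747.11 / 2178.09 = 0.802.

0.802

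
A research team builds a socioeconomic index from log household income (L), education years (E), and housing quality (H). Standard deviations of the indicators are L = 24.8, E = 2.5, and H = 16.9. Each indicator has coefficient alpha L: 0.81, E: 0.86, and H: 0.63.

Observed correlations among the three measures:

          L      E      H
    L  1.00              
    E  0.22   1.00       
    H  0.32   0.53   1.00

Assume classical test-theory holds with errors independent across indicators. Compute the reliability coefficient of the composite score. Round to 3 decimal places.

0.821

Var(L+E+H) = 24.8² + 2.5² + 16.9² + 2·[24.8·2.5·0.22 + 24.8·16.9·0.32 + 2.5·16.9·0.53] = 906.9 + 340.302 = 1247.2.
Under uncorrelated errors the observed covariances equal the true-score covariances, so only the own-variance terms attenuate.
True-score variance = [24.8²·0.81 + 2.5²·0.86 + 16.9²·0.63] + 340.302 = 683.492 + 340.302 = 1023.79.
Reliability = 1023.79 / 1247.2 = 0.821.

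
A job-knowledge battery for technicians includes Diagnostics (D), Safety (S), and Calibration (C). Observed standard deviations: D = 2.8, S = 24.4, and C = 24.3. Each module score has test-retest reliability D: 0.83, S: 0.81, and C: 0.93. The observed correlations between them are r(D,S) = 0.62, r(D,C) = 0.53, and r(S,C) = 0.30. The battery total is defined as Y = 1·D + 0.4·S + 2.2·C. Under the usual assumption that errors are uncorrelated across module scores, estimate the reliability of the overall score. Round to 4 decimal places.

0.9367

Var(Y) = 2.8² + 0.4²·24.4² + 2.2²·24.3² + 2·[0.4·2.8·24.4·0.62 + 2.2·2.8·24.3·0.53 + 0.88·24.4·24.3·0.30] = 2961.07 + 505.618 = 3466.69.
Because errors are independent across components, Cov(Tᵢ,Tⱼ) = Cov(Xᵢ,Xⱼ); the off-diagonal part of the true-score variance is the same as above.
True-score variance = [2.8²·0.83 + 0.4²·24.4²·0.81 + 2.2²·24.3²·0.93] + 505.618 = 2741.58 + 505.618 = 3247.2.
Reliability = 3247.2 / 3466.69 = 0.9367.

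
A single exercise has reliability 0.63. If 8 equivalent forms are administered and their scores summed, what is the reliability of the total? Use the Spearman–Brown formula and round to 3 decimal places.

ρ_k = kρ / (1 + (k−1)ρ) = 8·0.63 / (1 + 7·0.63) = 5.040 / 5.410 = 0.932.

0.932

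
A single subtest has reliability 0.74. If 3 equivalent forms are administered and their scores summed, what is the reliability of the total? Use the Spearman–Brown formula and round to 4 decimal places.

0.8952

ρ_k = kρ / (1 + (k−1)ρ) = 3·0.74 / (1 + 2·0.74) = 2.220 / 2.480 = 0.8952.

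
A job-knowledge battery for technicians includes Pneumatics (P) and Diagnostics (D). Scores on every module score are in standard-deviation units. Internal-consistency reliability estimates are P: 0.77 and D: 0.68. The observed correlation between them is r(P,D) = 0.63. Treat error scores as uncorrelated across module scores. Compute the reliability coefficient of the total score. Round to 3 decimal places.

Var(P+D) = 2 + 2·[0.63] = 2 + 1.26 = 3.26.
Under uncorrelated errors the observed covariances equal the true-score covariances, so only the own-variance terms attenuate.
True-score variance = [0.77 + 0.68] + 1.26 = 1.45 + 1.26 = 2.71.
Reliability = 2.71 / 3.26 = 0.831.

0.831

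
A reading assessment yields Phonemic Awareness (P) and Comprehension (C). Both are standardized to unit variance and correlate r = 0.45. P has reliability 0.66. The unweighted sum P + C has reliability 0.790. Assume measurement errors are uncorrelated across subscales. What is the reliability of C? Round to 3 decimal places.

Var(P+C) = 2 + 2·0.45 = 2.900.
True-score variance = ρ_P + ρ_C + 2·0.45, so 0.790 = (0.66 + ρ_C + 0.90) / 2.900.
ρ_C = 0.790·2.900 − 0.66 − 0.90 = 0.731.

0.731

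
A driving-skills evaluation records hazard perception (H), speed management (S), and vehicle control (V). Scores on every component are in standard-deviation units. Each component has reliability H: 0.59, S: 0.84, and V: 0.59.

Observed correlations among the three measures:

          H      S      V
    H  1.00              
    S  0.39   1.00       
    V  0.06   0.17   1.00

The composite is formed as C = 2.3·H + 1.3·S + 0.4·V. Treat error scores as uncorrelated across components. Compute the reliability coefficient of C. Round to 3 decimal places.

0.743

Var(C) = 2.3² + 1.3² + 0.4² + 2·[2.99·0.39 + 0.92·0.06 + 0.52·0.17] = 7.14 + 2.6194 = 9.7594.
Under uncorrelated errors the observed covariances equal the true-score covariances, so only the own-variance terms attenuate.
True-score variance = [2.3²·0.59 + 1.3²·0.84 + 0.4²·0.59] + 2.6194 = 4.6351 + 2.6194 = 7.2545.
Reliability = 7.2545 / 9.7594 = 0.743.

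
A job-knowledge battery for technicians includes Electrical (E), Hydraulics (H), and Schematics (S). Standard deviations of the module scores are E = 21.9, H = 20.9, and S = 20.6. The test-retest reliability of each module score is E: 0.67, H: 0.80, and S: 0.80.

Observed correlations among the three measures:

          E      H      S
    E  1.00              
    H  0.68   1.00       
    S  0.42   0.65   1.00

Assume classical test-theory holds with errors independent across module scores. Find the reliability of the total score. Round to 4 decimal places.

0.8861

Var(E+H+S) = 21.9² + 20.9² + 20.6² + 2·[21.9·20.9·0.68 + 21.9·20.6·0.42 + 20.9·20.6·0.65] = 1340.78 + 1561.15 = 2901.93.
With uncorrelated errors the cross-covariances are all true-score covariance, so they carry over unchanged; only the diagonal terms shrink to ρᵢσᵢ².
True-score variance = [21.9²·0.67 + 20.9²·0.80 + 20.6²·0.80] + 1561.15 = 1010.27 + 1561.15 = 2571.42.
Reliability = 2571.42 / 2901.93 = 0.8861.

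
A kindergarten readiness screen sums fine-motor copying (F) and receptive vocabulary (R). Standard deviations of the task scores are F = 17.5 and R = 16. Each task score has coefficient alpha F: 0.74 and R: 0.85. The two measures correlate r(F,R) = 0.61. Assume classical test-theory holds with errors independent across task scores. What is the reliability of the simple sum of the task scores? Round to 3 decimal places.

Var(F+R) = 17.5² + 16² + 2·[17.5·16·0.61] = 562.25 + 341.6 = 903.85.
Because errors are independent across components, Cov(Tᵢ,Tⱼ) = Cov(Xᵢ,Xⱼ); the off-diagonal part of the true-score variance is the same as above.
True-score variance = [17.5²·0.74 + 16²·0.85] + 341.6 = 444.225 + 341.6 = 785.825.
Reliability = 785.825 / 903.85 = 0.869.

0.869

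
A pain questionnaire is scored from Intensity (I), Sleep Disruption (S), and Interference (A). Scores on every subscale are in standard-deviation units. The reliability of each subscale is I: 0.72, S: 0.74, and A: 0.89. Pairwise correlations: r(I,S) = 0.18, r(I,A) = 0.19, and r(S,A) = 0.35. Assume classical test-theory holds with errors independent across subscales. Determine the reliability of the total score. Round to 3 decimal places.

0.854

Var(I+S+A) = 3 + 2·[0.18 + 0.19 + 0.35] = 3 + 1.44 = 4.44.
Under uncorrelated errors the observed covariances equal the true-score covariances, so only the own-variance terms attenuate.
True-score variance = [0.72 + 0.74 + 0.89] + 1.44 = 2.35 + 1.44 = 3.79.
Reliability = 3.79 / 4.44 = 0.854.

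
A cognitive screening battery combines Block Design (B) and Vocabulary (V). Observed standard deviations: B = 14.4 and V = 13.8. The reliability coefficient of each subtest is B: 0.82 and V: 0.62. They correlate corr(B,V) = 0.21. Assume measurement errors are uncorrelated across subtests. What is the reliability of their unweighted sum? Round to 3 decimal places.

0.772

Var(B+V) = 14.4² + 13.8² + 2·[14.4·13.8·0.21] = 397.8 + 83.4624 = 481.262.
Because errors are independent across components, Cov(Tᵢ,Tⱼ) = Cov(Xᵢ,Xⱼ); the off-diagonal part of the true-score variance is the same as above.
True-score variance = [14.4²·0.82 + 13.8²·0.62] + 83.4624 = 288.108 + 83.4624 = 371.57.
Reliability = 371.57 / 481.262 = 0.772.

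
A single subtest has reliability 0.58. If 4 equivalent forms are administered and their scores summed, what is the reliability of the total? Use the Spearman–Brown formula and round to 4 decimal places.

ρ_k = kρ / (1 + (k−1)ρ) = 4·0.58 / (1 + 3·0.58) = 2.320 / 2.740 = 0.8467.

0.8467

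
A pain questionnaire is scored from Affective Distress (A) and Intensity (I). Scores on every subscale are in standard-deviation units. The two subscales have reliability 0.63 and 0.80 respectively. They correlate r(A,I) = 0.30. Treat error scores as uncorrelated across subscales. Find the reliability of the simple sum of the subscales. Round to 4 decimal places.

0.7808

Var(A+I) = 2 + 2·[0.30] = 2 + 0.6 = 2.6.
Because errors are independent across components, Cov(Tᵢ,Tⱼ) = Cov(Xᵢ,Xⱼ); the off-diagonal part of the true-score variance is the same as above.
True-score variance = [0.63 + 0.80] + 0.6 = 1.43 + 0.6 = 2.03.
Reliability = 2.03 / 2.6 = 0.7808.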